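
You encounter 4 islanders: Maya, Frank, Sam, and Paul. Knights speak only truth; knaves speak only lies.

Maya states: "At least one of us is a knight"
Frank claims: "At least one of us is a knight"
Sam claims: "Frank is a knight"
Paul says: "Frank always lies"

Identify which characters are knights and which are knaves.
Maya is a knight.
Frank is a knight.
Sam is a knight.
Paul is a knave.

Verification:
- Maya (knight) says "At least one of us is a knight" - this is TRUE because Maya, Frank, and Sam are knights.
- Frank (knight) says "At least one of us is a knight" - this is TRUE because Maya, Frank, and Sam are knights.
- Sam (knight) says "Frank is a knight" - this is TRUE because Frank is a knight.
- Paul (knave) says "Frank always lies" - this is FALSE (a lie) because Frank is a knight.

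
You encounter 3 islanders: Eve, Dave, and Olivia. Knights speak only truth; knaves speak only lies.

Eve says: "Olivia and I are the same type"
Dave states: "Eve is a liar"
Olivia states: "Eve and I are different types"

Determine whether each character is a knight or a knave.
Eve is a knave.
Dave is a knight.
Olivia is a knight.

Verification:
- Eve (knave) says "Olivia and I are the same type" - this is FALSE (a lie) because Eve is a knave and Olivia is a knight.
- Dave (knight) says "Eve is a liar" - this is TRUE because Eve is a knave.
- Olivia (knight) says "Eve and I are different types" - this is TRUE because Olivia is a knight and Eve is a knave.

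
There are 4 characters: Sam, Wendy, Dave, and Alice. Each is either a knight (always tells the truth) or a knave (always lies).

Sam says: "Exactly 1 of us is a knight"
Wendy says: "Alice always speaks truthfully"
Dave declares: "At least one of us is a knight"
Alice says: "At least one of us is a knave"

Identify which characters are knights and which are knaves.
Sam is a knave.
Wendy is a knight.
Dave is a knight.
Alice is a knight.

Verification:
- Sam (knave) says "Exactly 1 of us is a knight" - this is FALSE (a lie) because there are 3 knights.
- Wendy (knight) says "Alice always speaks truthfully" - this is TRUE because Alice is a knight.
- Dave (knight) says "At least one of us is a knight" - this is TRUE because Wendy, Dave, and Alice are knights.
- Alice (knight) says "At least one of us is a knave" - this is TRUE because Sam is a knave.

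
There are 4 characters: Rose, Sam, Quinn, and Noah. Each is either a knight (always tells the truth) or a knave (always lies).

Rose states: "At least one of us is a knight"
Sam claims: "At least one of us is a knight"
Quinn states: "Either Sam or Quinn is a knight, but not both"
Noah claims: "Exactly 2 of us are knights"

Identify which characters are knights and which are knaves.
Rose is a knave.
Sam is a knave.
Quinn is a knave.
Noah is a knave.

Verification:
- Rose (knave) says "At least one of us is a knight" - this is FALSE (a lie) because no one is a knight.
- Sam (knave) says "At least one of us is a knight" - this is FALSE (a lie) because no one is a knight.
- Quinn (knave) says "Either Sam or Quinn is a knight, but not both" - this is FALSE (a lie) because Sam is a knave and Quinn is a knave.
- Noah (knave) says "Exactly 2 of us are knights" - this is FALSE (a lie) because there are 0 knights.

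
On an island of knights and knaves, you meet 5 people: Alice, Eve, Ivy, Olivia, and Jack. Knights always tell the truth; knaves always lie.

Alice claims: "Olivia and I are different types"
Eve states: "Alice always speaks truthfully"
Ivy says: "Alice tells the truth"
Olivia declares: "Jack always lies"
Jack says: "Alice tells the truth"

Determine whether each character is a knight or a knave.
Alice is a knight.
Eve is a knight.
Ivy is a knight.
Olivia is a knave.
Jack is a knight.

Verification:
- Alice (knight) says "Olivia and I are different types" - this is TRUE because Alice is a knight and Olivia is a knave.
- Eve (knight) says "Alice always speaks truthfully" - this is TRUE because Alice is a knight.
- Ivy (knight) says "Alice tells the truth" - this is TRUE because Alice is a knight.
- Olivia (knave) says "Jack always lies" - this is FALSE (a lie) because Jack is a knight.
- Jack (knight) says "Alice tells the truth" - this is TRUE because Alice is a knight.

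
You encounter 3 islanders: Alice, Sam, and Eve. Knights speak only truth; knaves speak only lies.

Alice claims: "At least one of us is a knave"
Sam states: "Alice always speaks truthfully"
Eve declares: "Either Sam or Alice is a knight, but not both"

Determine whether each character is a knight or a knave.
Alice is a knight.
Sam is a knight.
Eve is a knave.

Verification:
- Alice (knight) says "At least one of us is a knave" - this is TRUE because Eve is a knave.
- Sam (knight) says "Alice always speaks truthfully" - this is TRUE because Alice is a knight.
- Eve (knave) says "Either Sam or Alice is a knight, but not both" - this is FALSE (a lie) because Sam is a knight and Alice is a knight.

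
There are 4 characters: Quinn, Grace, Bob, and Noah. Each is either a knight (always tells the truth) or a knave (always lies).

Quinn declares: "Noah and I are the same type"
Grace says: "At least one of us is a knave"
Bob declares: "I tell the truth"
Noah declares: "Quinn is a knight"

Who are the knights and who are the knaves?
Quinn is a knight.
Grace is a knight.
Bob is a knave.
Noah is a knight.

Verification:
- Quinn (knight) says "Noah and I are the same type" - this is TRUE because Quinn is a knight and Noah is a knight.
- Grace (knight) says "At least one of us is a knave" - this is TRUE because Bob is a knave.
- Bob (knave) says "I tell the truth" - this is FALSE (a lie) because Bob is a knave.
- Noah (knight) says "Quinn is a knight" - this is TRUE because Quinn is a knight.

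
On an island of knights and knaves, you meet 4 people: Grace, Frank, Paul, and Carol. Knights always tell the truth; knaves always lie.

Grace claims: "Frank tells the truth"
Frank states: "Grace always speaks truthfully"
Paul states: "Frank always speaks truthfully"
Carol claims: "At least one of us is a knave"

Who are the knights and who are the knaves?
Grace is a knave.
Frank is a knave.
Paul is a knave.
Carol is a knight.

Verification:
- Grace (knave) says "Frank tells the truth" - this is FALSE (a lie) because Frank is a knave.
- Frank (knave) says "Grace always speaks truthfully" - this is FALSE (a lie) because Grace is a knave.
- Paul (knave) says "Frank always speaks truthfully" - this is FALSE (a lie) because Frank is a knave.
- Carol (knight) says "At least one of us is a knave" - this is TRUE because Grace, Frank, and Paul are knaves.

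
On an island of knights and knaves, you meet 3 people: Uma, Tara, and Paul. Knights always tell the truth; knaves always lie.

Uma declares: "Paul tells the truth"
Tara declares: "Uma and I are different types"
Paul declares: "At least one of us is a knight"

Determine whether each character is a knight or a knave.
Uma is a knave.
Tara is a knave.
Paul is a knave.

Verification:
- Uma (knave) says "Paul tells the truth" - this is FALSE (a lie) because Paul is a knave.
- Tara (knave) says "Uma and I are different types" - this is FALSE (a lie) because Tara is a knave and Uma is a knave.
- Paul (knave) says "At least one of us is a knight" - this is FALSE (a lie) because no one is a knight.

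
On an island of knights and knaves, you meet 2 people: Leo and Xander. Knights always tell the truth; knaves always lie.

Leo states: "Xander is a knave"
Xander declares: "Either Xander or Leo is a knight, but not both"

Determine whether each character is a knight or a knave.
Leo is a knave.
Xander is a knight.

Verification:
- Leo (knave) says "Xander is a knave" - this is FALSE (a lie) because Xander is a knight.
- Xander (knight) says "Either Xander or Leo is a knight, but not both" - this is TRUE because Xander is a knight and Leo is a knave.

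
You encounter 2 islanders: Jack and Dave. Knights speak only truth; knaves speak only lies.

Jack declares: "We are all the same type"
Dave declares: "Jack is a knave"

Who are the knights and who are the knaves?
Jack is a knave.
Dave is a knight.

Verification:
- Jack (knave) says "We are all the same type" - this is FALSE (a lie) because Dave is a knight and Jack is a knave.
- Dave (knight) says "Jack is a knave" - this is TRUE because Jack is a knave.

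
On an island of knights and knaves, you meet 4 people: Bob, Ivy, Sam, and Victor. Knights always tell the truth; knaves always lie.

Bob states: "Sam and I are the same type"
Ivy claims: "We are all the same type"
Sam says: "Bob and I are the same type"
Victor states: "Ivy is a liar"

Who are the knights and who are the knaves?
Bob is a knight.
Ivy is a knave.
Sam is a knight.
Victor is a knight.

Verification:
- Bob (knight) says "Sam and I are the same type" - this is TRUE because Bob is a knight and Sam is a knight.
- Ivy (knave) says "We are all the same type" - this is FALSE (a lie) because Bob, Sam, and Victor are knights and Ivy is a knave.
- Sam (knight) says "Bob and I are the same type" - this is TRUE because Sam is a knight and Bob is a knight.
- Victor (knight) says "Ivy is a liar" - this is TRUE because Ivy is a knave.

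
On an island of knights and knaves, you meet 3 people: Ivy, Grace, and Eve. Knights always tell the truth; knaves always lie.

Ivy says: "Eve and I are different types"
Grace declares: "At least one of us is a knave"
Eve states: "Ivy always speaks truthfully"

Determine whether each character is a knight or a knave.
Ivy is a knave.
Grace is a knight.
Eve is a knave.

Verification:
- Ivy (knave) says "Eve and I are different types" - this is FALSE (a lie) because Ivy is a knave and Eve is a knave.
- Grace (knight) says "At least one of us is a knave" - this is TRUE because Ivy and Eve are knaves.
- Eve (knave) says "Ivy always speaks truthfully" - this is FALSE (a lie) because Ivy is a knave.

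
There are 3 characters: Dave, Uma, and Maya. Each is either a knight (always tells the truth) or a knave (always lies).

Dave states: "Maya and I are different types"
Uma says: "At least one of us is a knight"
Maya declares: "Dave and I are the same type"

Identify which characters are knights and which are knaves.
Dave is a knight.
Uma is a knight.
Maya is a knave.

Verification:
- Dave (knight) says "Maya and I are different types" - this is TRUE because Dave is a knight and Maya is a knave.
- Uma (knight) says "At least one of us is a knight" - this is TRUE because Dave and Uma are knights.
- Maya (knave) says "Dave and I are the same type" - this is FALSE (a lie) because Maya is a knave and Dave is a knight.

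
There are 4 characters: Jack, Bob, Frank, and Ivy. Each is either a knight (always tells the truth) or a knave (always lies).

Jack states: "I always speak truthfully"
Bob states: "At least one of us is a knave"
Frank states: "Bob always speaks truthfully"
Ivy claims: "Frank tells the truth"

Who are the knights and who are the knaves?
Jack is a knave.
Bob is a knight.
Frank is a knight.
Ivy is a knight.

Verification:
- Jack (knave) says "I always speak truthfully" - this is FALSE (a lie) because Jack is a knave.
- Bob (knight) says "At least one of us is a knave" - this is TRUE because Jack is a knave.
- Frank (knight) says "Bob always speaks truthfully" - this is TRUE because Bob is a knight.
- Ivy (knight) says "Frank tells the truth" - this is TRUE because Frank is a knight.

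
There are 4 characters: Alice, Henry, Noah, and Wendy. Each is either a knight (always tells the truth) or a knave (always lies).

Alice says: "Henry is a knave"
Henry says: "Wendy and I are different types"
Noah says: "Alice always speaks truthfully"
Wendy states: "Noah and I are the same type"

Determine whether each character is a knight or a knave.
Alice is a knight.
Henry is a knave.
Noah is a knight.
Wendy is a knave.

Verification:
- Alice (knight) says "Henry is a knave" - this is TRUE because Henry is a knave.
- Henry (knave) says "Wendy and I are different types" - this is FALSE (a lie) because Henry is a knave and Wendy is a knave.
- Noah (knight) says "Alice always speaks truthfully" - this is TRUE because Alice is a knight.
- Wendy (knave) says "Noah and I are the same type" - this is FALSE (a lie) because Wendy is a knave and Noah is a knight.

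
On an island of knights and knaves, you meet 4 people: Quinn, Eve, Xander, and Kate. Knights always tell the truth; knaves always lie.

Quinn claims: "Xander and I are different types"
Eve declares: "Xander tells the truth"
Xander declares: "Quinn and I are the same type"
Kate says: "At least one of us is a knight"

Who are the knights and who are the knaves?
Quinn is a knight.
Eve is a knave.
Xander is a knave.
Kate is a knight.

Verification:
- Quinn (knight) says "Xander and I are different types" - this is TRUE because Quinn is a knight and Xander is a knave.
- Eve (knave) says "Xander tells the truth" - this is FALSE (a lie) because Xander is a knave.
- Xander (knave) says "Quinn and I are the same type" - this is FALSE (a lie) because Xander is a knave and Quinn is a knight.
- Kate (knight) says "At least one of us is a knight" - this is TRUE because Quinn and Kate are knights.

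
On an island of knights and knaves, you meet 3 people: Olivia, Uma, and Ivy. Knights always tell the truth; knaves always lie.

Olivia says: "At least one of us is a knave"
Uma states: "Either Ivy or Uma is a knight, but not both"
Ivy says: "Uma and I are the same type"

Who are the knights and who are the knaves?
Olivia is a knight.
Uma is a knight.
Ivy is a knave.

Verification:
- Olivia (knight) says "At least one of us is a knave" - this is TRUE because Ivy is a knave.
- Uma (knight) says "Either Ivy or Uma is a knight, but not both" - this is TRUE because Ivy is a knave and Uma is a knight.
- Ivy (knave) says "Uma and I are the same type" - this is FALSE (a lie) because Ivy is a knave and Uma is a knight.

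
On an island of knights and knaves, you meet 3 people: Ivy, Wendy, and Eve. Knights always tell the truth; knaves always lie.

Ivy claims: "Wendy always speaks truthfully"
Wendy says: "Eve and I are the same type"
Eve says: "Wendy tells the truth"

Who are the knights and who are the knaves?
Ivy is a knight.
Wendy is a knight.
Eve is a knight.

Verification:
- Ivy (knight) says "Wendy always speaks truthfully" - this is TRUE because Wendy is a knight.
- Wendy (knight) says "Eve and I are the same type" - this is TRUE because Wendy is a knight and Eve is a knight.
- Eve (knight) says "Wendy tells the truth" - this is TRUE because Wendy is a knight.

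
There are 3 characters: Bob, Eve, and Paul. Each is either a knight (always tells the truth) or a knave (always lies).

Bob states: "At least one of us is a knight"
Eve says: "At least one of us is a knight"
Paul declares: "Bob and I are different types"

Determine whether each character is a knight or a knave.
Bob is a knave.
Eve is a knave.
Paul is a knave.

Verification:
- Bob (knave) says "At least one of us is a knight" - this is FALSE (a lie) because no one is a knight.
- Eve (knave) says "At least one of us is a knight" - this is FALSE (a lie) because no one is a knight.
- Paul (knave) says "Bob and I are different types" - this is FALSE (a lie) because Paul is a knave and Bob is a knave.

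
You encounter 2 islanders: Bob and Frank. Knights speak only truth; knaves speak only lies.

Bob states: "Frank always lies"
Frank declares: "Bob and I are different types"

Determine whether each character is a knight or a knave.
Bob is a knave.
Frank is a knight.

Verification:
- Bob (knave) says "Frank always lies" - this is FALSE (a lie) because Frank is a knight.
- Frank (knight) says "Bob and I are different types" - this is TRUE because Frank is a knight and Bob is a knave.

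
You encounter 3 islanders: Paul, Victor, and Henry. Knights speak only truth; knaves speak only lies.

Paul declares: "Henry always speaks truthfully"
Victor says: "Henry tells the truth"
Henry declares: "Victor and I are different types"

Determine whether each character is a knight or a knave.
Paul is a knave.
Victor is a knave.
Henry is a knave.

Verification:
- Paul (knave) says "Henry always speaks truthfully" - this is FALSE (a lie) because Henry is a knave.
- Victor (knave) says "Henry tells the truth" - this is FALSE (a lie) because Henry is a knave.
- Henry (knave) says "Victor and I are different types" - this is FALSE (a lie) because Henry is a knave and Victor is a knave.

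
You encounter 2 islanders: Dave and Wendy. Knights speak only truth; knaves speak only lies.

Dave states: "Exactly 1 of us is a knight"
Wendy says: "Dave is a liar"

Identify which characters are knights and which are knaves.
Dave is a knight.
Wendy is a knave.

Verification:
- Dave (knight) says "Exactly 1 of us is a knight" - this is TRUE because there are 1 knights.
- Wendy (knave) says "Dave is a liar" - this is FALSE (a lie) because Dave is a knight.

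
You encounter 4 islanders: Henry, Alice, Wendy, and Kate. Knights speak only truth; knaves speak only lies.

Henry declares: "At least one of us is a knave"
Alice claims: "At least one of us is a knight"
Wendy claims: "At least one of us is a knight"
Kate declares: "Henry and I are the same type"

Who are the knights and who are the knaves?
Henry is a knight.
Alice is a knight.
Wendy is a knight.
Kate is a knave.

Verification:
- Henry (knight) says "At least one of us is a knave" - this is TRUE because Kate is a knave.
- Alice (knight) says "At least one of us is a knight" - this is TRUE because Henry, Alice, and Wendy are knights.
- Wendy (knight) says "At least one of us is a knight" - this is TRUE because Henry, Alice, and Wendy are knights.
- Kate (knave) says "Henry and I are the same type" - this is FALSE (a lie) because Kate is a knave and Henry is a knight.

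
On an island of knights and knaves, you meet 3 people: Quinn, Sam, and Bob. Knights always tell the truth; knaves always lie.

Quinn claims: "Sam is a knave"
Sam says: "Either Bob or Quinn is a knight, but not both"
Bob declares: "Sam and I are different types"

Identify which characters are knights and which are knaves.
Quinn is a knight.
Sam is a knave.
Bob is a knight.

Verification:
- Quinn (knight) says "Sam is a knave" - this is TRUE because Sam is a knave.
- Sam (knave) says "Either Bob or Quinn is a knight, but not both" - this is FALSE (a lie) because Bob is a knight and Quinn is a knight.
- Bob (knight) says "Sam and I are different types" - this is TRUE because Bob is a knight and Sam is a knave.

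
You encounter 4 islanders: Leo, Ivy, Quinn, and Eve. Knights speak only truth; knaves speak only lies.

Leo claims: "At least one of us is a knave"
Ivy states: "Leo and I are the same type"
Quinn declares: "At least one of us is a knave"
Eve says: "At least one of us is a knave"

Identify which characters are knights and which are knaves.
Leo is a knight.
Ivy is a knave.
Quinn is a knight.
Eve is a knight.

Verification:
- Leo (knight) says "At least one of us is a knave" - this is TRUE because Ivy is a knave.
- Ivy (knave) says "Leo and I are the same type" - this is FALSE (a lie) because Ivy is a knave and Leo is a knight.
- Quinn (knight) says "At least one of us is a knave" - this is TRUE because Ivy is a knave.
- Eve (knight) says "At least one of us is a knave" - this is TRUE because Ivy is a knave.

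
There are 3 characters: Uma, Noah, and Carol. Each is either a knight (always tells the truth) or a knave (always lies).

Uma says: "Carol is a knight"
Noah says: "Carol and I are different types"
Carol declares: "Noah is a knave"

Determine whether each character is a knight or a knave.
Uma is a knave.
Noah is a knight.
Carol is a knave.

Verification:
- Uma (knave) says "Carol is a knight" - this is FALSE (a lie) because Carol is a knave.
- Noah (knight) says "Carol and I are different types" - this is TRUE because Noah is a knight and Carol is a knave.
- Carol (knave) says "Noah is a knave" - this is FALSE (a lie) because Noah is a knight.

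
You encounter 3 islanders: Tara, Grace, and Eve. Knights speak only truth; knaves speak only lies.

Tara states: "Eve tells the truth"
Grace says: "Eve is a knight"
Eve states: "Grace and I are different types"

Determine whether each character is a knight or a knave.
Tara is a knave.
Grace is a knave.
Eve is a knave.

Verification:
- Tara (knave) says "Eve tells the truth" - this is FALSE (a lie) because Eve is a knave.
- Grace (knave) says "Eve is a knight" - this is FALSE (a lie) because Eve is a knave.
- Eve (knave) says "Grace and I are different types" - this is FALSE (a lie) because Eve is a knave and Grace is a knave.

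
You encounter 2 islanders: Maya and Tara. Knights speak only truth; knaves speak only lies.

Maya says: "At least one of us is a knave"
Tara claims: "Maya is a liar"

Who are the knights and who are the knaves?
Maya is a knight.
Tara is a knave.

Verification:
- Maya (knight) says "At least one of us is a knave" - this is TRUE because Tara is a knave.
- Tara (knave) says "Maya is a liar" - this is FALSE (a lie) because Maya is a knight.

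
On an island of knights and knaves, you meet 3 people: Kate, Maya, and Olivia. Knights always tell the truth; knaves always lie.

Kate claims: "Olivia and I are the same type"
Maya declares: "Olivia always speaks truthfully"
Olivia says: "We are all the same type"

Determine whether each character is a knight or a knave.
Kate is a knight.
Maya is a knight.
Olivia is a knight.

Verification:
- Kate (knight) says "Olivia and I are the same type" - this is TRUE because Kate is a knight and Olivia is a knight.
- Maya (knight) says "Olivia always speaks truthfully" - this is TRUE because Olivia is a knight.
- Olivia (knight) says "We are all the same type" - this is TRUE because Kate, Maya, and Olivia are knights.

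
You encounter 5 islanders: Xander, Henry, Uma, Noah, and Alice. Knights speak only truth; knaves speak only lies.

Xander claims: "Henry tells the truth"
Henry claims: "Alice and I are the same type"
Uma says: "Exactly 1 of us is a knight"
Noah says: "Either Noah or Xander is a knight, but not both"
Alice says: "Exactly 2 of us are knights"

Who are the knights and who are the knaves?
Xander is a knave.
Henry is a knave.
Uma is a knave.
Noah is a knight.
Alice is a knight.

Verification:
- Xander (knave) says "Henry tells the truth" - this is FALSE (a lie) because Henry is a knave.
- Henry (knave) says "Alice and I are the same type" - this is FALSE (a lie) because Henry is a knave and Alice is a knight.
- Uma (knave) says "Exactly 1 of us is a knight" - this is FALSE (a lie) because there are 2 knights.
- Noah (knight) says "Either Noah or Xander is a knight, but not both" - this is TRUE because Noah is a knight and Xander is a knave.
- Alice (knight) says "Exactly 2 of us are knights" - this is TRUE because there are 2 knights.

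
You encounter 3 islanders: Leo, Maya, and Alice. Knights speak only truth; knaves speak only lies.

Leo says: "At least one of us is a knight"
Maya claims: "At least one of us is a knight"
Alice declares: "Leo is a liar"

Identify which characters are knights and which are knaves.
Leo is a knight.
Maya is a knight.
Alice is a knave.

Verification:
- Leo (knight) says "At least one of us is a knight" - this is TRUE because Leo and Maya are knights.
- Maya (knight) says "At least one of us is a knight" - this is TRUE because Leo and Maya are knights.
- Alice (knave) says "Leo is a liar" - this is FALSE (a lie) because Leo is a knight.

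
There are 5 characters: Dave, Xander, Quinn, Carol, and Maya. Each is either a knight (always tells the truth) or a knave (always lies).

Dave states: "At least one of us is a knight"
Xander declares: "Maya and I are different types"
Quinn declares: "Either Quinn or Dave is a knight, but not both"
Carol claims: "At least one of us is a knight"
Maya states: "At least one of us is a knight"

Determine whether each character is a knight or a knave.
Dave is a knave.
Xander is a knave.
Quinn is a knave.
Carol is a knave.
Maya is a knave.

Verification:
- Dave (knave) says "At least one of us is a knight" - this is FALSE (a lie) because no one is a knight.
- Xander (knave) says "Maya and I are different types" - this is FALSE (a lie) because Xander is a knave and Maya is a knave.
- Quinn (knave) says "Either Quinn or Dave is a knight, but not both" - this is FALSE (a lie) because Quinn is a knave and Dave is a knave.
- Carol (knave) says "At least one of us is a knight" - this is FALSE (a lie) because no one is a knight.
- Maya (knave) says "At least one of us is a knight" - this is FALSE (a lie) because no one is a knight.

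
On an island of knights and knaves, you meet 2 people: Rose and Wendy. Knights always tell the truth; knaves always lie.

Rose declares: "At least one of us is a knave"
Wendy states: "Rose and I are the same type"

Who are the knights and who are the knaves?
Rose is a knight.
Wendy is a knave.

Verification:
- Rose (knight) says "At least one of us is a knave" - this is TRUE because Wendy is a knave.
- Wendy (knave) says "Rose and I are the same type" - this is FALSE (a lie) because Wendy is a knave and Rose is a knight.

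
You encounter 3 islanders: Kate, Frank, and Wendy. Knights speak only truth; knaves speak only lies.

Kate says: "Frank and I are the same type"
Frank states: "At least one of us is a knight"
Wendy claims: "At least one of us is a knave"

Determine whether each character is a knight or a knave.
Kate is a knave.
Frank is a knight.
Wendy is a knight.

Verification:
- Kate (knave) says "Frank and I are the same type" - this is FALSE (a lie) because Kate is a knave and Frank is a knight.
- Frank (knight) says "At least one of us is a knight" - this is TRUE because Frank and Wendy are knights.
- Wendy (knight) says "At least one of us is a knave" - this is TRUE because Kate is a knave.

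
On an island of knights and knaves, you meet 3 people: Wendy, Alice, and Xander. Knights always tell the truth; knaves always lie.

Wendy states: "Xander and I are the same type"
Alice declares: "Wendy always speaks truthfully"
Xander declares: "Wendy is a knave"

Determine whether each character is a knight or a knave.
Wendy is a knave.
Alice is a knave.
Xander is a knight.

Verification:
- Wendy (knave) says "Xander and I are the same type" - this is FALSE (a lie) because Wendy is a knave and Xander is a knight.
- Alice (knave) says "Wendy always speaks truthfully" - this is FALSE (a lie) because Wendy is a knave.
- Xander (knight) says "Wendy is a knave" - this is TRUE because Wendy is a knave.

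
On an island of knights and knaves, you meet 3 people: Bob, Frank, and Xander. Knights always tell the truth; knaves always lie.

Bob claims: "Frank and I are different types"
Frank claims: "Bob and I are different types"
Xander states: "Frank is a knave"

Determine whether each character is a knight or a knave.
Bob is a knave.
Frank is a knave.
Xander is a knight.

Verification:
- Bob (knave) says "Frank and I are different types" - this is FALSE (a lie) because Bob is a knave and Frank is a knave.
- Frank (knave) says "Bob and I are different types" - this is FALSE (a lie) because Frank is a knave and Bob is a knave.
- Xander (knight) says "Frank is a knave" - this is TRUE because Frank is a knave.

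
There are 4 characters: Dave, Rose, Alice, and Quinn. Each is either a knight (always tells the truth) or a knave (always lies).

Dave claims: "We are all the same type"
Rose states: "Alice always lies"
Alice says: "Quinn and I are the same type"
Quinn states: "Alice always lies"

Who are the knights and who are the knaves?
Dave is a knave.
Rose is a knight.
Alice is a knave.
Quinn is a knight.

Verification:
- Dave (knave) says "We are all the same type" - this is FALSE (a lie) because Rose and Quinn are knights and Dave and Alice are knaves.
- Rose (knight) says "Alice always lies" - this is TRUE because Alice is a knave.
- Alice (knave) says "Quinn and I are the same type" - this is FALSE (a lie) because Alice is a knave and Quinn is a knight.
- Quinn (knight) says "Alice always lies" - this is TRUE because Alice is a knave.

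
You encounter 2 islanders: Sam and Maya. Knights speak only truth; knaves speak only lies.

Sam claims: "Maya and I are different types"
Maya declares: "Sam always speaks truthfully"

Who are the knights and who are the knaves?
Sam is a knave.
Maya is a knave.

Verification:
- Sam (knave) says "Maya and I are different types" - this is FALSE (a lie) because Sam is a knave and Maya is a knave.
- Maya (knave) says "Sam always speaks truthfully" - this is FALSE (a lie) because Sam is a knave.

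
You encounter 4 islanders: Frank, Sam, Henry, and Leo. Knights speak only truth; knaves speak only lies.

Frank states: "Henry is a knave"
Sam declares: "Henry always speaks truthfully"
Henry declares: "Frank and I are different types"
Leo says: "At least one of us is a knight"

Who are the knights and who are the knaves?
Frank is a knave.
Sam is a knight.
Henry is a knight.
Leo is a knight.

Verification:
- Frank (knave) says "Henry is a knave" - this is FALSE (a lie) because Henry is a knight.
- Sam (knight) says "Henry always speaks truthfully" - this is TRUE because Henry is a knight.
- Henry (knight) says "Frank and I are different types" - this is TRUE because Henry is a knight and Frank is a knave.
- Leo (knight) says "At least one of us is a knight" - this is TRUE because Sam, Henry, and Leo are knights.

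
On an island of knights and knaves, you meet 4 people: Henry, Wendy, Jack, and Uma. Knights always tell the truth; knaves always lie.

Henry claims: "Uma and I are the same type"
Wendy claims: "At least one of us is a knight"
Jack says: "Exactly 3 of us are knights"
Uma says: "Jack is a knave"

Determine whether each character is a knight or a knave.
Henry is a knave.
Wendy is a knight.
Jack is a knave.
Uma is a knight.

Verification:
- Henry (knave) says "Uma and I are the same type" - this is FALSE (a lie) because Henry is a knave and Uma is a knight.
- Wendy (knight) says "At least one of us is a knight" - this is TRUE because Wendy and Uma are knights.
- Jack (knave) says "Exactly 3 of us are knights" - this is FALSE (a lie) because there are 2 knights.
- Uma (knight) says "Jack is a knave" - this is TRUE because Jack is a knave.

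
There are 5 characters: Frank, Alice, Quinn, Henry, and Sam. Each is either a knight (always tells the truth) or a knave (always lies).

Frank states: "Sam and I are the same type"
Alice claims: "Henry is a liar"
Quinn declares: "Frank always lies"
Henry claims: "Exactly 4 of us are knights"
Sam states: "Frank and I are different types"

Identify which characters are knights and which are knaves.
Frank is a knave.
Alice is a knight.
Quinn is a knight.
Henry is a knave.
Sam is a knight.

Verification:
- Frank (knave) says "Sam and I are the same type" - this is FALSE (a lie) because Frank is a knave and Sam is a knight.
- Alice (knight) says "Henry is a liar" - this is TRUE because Henry is a knave.
- Quinn (knight) says "Frank always lies" - this is TRUE because Frank is a knave.
- Henry (knave) says "Exactly 4 of us are knights" - this is FALSE (a lie) because there are 3 knights.
- Sam (knight) says "Frank and I are different types" - this is TRUE because Sam is a knight and Frank is a knave.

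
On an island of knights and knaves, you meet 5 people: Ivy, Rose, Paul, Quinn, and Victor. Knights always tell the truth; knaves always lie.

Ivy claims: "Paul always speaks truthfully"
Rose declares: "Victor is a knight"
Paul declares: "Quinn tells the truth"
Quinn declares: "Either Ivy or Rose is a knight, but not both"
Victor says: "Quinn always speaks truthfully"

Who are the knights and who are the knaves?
Ivy is a knave.
Rose is a knave.
Paul is a knave.
Quinn is a knave.
Victor is a knave.

Verification:
- Ivy (knave) says "Paul always speaks truthfully" - this is FALSE (a lie) because Paul is a knave.
- Rose (knave) says "Victor is a knight" - this is FALSE (a lie) because Victor is a knave.
- Paul (knave) says "Quinn tells the truth" - this is FALSE (a lie) because Quinn is a knave.
- Quinn (knave) says "Either Ivy or Rose is a knight, but not both" - this is FALSE (a lie) because Ivy is a knave and Rose is a knave.
- Victor (knave) says "Quinn always speaks truthfully" - this is FALSE (a lie) because Quinn is a knave.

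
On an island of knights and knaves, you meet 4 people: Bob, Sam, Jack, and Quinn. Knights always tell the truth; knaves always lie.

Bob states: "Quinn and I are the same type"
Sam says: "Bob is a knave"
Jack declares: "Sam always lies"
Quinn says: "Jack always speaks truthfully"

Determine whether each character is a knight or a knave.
Bob is a knight.
Sam is a knave.
Jack is a knight.
Quinn is a knight.

Verification:
- Bob (knight) says "Quinn and I are the same type" - this is TRUE because Bob is a knight and Quinn is a knight.
- Sam (knave) says "Bob is a knave" - this is FALSE (a lie) because Bob is a knight.
- Jack (knight) says "Sam always lies" - this is TRUE because Sam is a knave.
- Quinn (knight) says "Jack always speaks truthfully" - this is TRUE because Jack is a knight.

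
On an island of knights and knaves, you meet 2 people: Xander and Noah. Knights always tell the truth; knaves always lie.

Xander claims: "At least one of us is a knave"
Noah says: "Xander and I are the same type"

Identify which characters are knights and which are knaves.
Xander is a knight.
Noah is a knave.

Verification:
- Xander (knight) says "At least one of us is a knave" - this is TRUE because Noah is a knave.
- Noah (knave) says "Xander and I are the same type" - this is FALSE (a lie) because Noah is a knave and Xander is a knight.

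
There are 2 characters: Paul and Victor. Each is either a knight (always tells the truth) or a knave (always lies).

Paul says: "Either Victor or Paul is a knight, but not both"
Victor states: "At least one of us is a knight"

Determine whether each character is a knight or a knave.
Paul is a knave.
Victor is a knave.

Verification:
- Paul (knave) says "Either Victor or Paul is a knight, but not both" - this is FALSE (a lie) because Victor is a knave and Paul is a knave.
- Victor (knave) says "At least one of us is a knight" - this is FALSE (a lie) because no one is a knight.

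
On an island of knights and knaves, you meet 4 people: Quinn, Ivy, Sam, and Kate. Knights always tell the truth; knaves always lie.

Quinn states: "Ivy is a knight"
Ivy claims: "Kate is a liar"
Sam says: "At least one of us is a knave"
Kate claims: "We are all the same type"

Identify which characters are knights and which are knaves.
Quinn is a knight.
Ivy is a knight.
Sam is a knight.
Kate is a knave.

Verification:
- Quinn (knight) says "Ivy is a knight" - this is TRUE because Ivy is a knight.
- Ivy (knight) says "Kate is a liar" - this is TRUE because Kate is a knave.
- Sam (knight) says "At least one of us is a knave" - this is TRUE because Kate is a knave.
- Kate (knave) says "We are all the same type" - this is FALSE (a lie) because Quinn, Ivy, and Sam are knights and Kate is a knave.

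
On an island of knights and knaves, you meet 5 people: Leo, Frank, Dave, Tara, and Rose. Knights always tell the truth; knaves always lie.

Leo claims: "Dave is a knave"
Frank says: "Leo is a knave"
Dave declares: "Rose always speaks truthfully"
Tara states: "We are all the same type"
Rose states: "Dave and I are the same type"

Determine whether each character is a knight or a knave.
Leo is a knave.
Frank is a knight.
Dave is a knight.
Tara is a knave.
Rose is a knight.

Verification:
- Leo (knave) says "Dave is a knave" - this is FALSE (a lie) because Dave is a knight.
- Frank (knight) says "Leo is a knave" - this is TRUE because Leo is a knave.
- Dave (knight) says "Rose always speaks truthfully" - this is TRUE because Rose is a knight.
- Tara (knave) says "We are all the same type" - this is FALSE (a lie) because Frank, Dave, and Rose are knights and Leo and Tara are knaves.
- Rose (knight) says "Dave and I are the same type" - this is TRUE because Rose is a knight and Dave is a knight.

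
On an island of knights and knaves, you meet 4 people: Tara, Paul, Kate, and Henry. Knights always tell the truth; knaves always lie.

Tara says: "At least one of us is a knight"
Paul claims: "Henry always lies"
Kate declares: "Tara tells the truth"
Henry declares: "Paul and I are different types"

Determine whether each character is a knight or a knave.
Tara is a knight.
Paul is a knave.
Kate is a knight.
Henry is a knight.

Verification:
- Tara (knight) says "At least one of us is a knight" - this is TRUE because Tara, Kate, and Henry are knights.
- Paul (knave) says "Henry always lies" - this is FALSE (a lie) because Henry is a knight.
- Kate (knight) says "Tara tells the truth" - this is TRUE because Tara is a knight.
- Henry (knight) says "Paul and I are different types" - this is TRUE because Henry is a knight and Paul is a knave.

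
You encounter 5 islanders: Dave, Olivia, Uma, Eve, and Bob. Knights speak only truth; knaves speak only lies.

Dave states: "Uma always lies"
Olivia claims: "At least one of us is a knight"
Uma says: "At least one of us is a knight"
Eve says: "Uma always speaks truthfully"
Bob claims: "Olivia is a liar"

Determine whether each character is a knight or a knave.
Dave is a knave.
Olivia is a knight.
Uma is a knight.
Eve is a knight.
Bob is a knave.

Verification:
- Dave (knave) says "Uma always lies" - this is FALSE (a lie) because Uma is a knight.
- Olivia (knight) says "At least one of us is a knight" - this is TRUE because Olivia, Uma, and Eve are knights.
- Uma (knight) says "At least one of us is a knight" - this is TRUE because Olivia, Uma, and Eve are knights.
- Eve (knight) says "Uma always speaks truthfully" - this is TRUE because Uma is a knight.
- Bob (knave) says "Olivia is a liar" - this is FALSE (a lie) because Olivia is a knight.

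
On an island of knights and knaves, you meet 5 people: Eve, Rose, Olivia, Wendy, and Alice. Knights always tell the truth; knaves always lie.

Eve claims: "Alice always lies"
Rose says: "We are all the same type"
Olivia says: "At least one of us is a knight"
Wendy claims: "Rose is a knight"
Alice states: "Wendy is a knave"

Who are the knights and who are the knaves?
Eve is a knave.
Rose is a knave.
Olivia is a knight.
Wendy is a knave.
Alice is a knight.

Verification:
- Eve (knave) says "Alice always lies" - this is FALSE (a lie) because Alice is a knight.
- Rose (knave) says "We are all the same type" - this is FALSE (a lie) because Olivia and Alice are knights and Eve, Rose, and Wendy are knaves.
- Olivia (knight) says "At least one of us is a knight" - this is TRUE because Olivia and Alice are knights.
- Wendy (knave) says "Rose is a knight" - this is FALSE (a lie) because Rose is a knave.
- Alice (knight) says "Wendy is a knave" - this is TRUE because Wendy is a knave.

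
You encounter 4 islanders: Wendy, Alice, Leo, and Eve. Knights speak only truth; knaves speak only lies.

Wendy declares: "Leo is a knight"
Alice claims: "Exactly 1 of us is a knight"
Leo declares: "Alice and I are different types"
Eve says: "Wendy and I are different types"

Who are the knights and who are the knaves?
Wendy is a knave.
Alice is a knave.
Leo is a knave.
Eve is a knave.

Verification:
- Wendy (knave) says "Leo is a knight" - this is FALSE (a lie) because Leo is a knave.
- Alice (knave) says "Exactly 1 of us is a knight" - this is FALSE (a lie) because there are 0 knights.
- Leo (knave) says "Alice and I are different types" - this is FALSE (a lie) because Leo is a knave and Alice is a knave.
- Eve (knave) says "Wendy and I are different types" - this is FALSE (a lie) because Eve is a knave and Wendy is a knave.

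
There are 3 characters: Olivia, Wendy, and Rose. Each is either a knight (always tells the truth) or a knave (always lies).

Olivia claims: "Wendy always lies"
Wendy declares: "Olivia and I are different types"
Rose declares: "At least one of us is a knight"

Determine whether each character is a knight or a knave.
Olivia is a knave.
Wendy is a knight.
Rose is a knight.

Verification:
- Olivia (knave) says "Wendy always lies" - this is FALSE (a lie) because Wendy is a knight.
- Wendy (knight) says "Olivia and I are different types" - this is TRUE because Wendy is a knight and Olivia is a knave.
- Rose (knight) says "At least one of us is a knight" - this is TRUE because Wendy and Rose are knights.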